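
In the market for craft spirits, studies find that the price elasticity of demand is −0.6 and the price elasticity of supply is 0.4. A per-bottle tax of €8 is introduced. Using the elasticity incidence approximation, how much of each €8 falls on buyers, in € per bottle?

Incidence ratio: buyers' share ≈ εs / (εs + |εd|) = 0.4 / (0.4 + 0.6) = 0.4.
So buyers bear ≈ 0.4 × €8 = €3.2; suppliers bear €4.8.

Buyers bear ≈ €3.2 per bottle.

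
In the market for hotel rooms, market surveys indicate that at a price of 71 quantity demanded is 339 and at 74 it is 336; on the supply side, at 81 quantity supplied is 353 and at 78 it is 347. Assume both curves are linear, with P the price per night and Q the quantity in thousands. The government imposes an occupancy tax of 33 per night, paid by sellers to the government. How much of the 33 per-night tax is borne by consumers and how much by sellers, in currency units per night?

Demand slope: (336 − 339)/(74 − 71) = -1, so Qd = 410 − P.
Supply slope: (347 − 353)/(78 − 81) = 2, so Qs = 2P + 191.
Before the tax: set 410 − P = 2P + 191 → P* = 73, Q* = 337.
With the tax collected from sellers, supply shifts: Qs = 2(P − 33) + 191.
Solving gives Q = 315 with consumers paying 95 and sellers receiving 62 (the 33 wedge).
Burden on consumers: 22; on sellers: 11. (They sum to 33.)

Consumers bear 22 per night; sellers bear 11 per night.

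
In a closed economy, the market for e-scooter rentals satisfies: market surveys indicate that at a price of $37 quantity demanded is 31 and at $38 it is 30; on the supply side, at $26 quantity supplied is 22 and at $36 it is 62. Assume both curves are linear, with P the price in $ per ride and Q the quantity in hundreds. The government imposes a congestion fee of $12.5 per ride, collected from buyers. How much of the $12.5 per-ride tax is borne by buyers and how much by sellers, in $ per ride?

Buyers bear $10 per ride; sellers bear $2.5 per ride.

Demand slope: (30 − 31)/(38 − 37) = -1, so Qd = 68 − P.
Supply slope: (62 − 22)/(36 − 26) = 4, so Qs = 4P − 82.
Without the tax, 68 − P = 4P − 82 gives 5P = 150, so P* = $30 and Q* = 38.
With the tax collected from buyers, demand (in seller-price terms) shifts: Qd = 68 − (P + 12.5).
Solving gives Q = 28 with buyers paying $40 and sellers receiving $27.5 (the $12.5 wedge).
Burden on buyers: $10; on sellers: $2.5. (They sum to $12.5.)
The less price-elastic side of the market bears the larger share of a per-unit tax.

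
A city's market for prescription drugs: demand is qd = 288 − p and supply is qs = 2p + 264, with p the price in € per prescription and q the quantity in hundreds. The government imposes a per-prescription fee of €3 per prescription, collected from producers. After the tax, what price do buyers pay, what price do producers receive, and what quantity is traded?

Before the tax: set 288 − p = 2p + 264 → p* = €8, q* = 280.
With the tax collected from producers, supply shifts: qs = 2(p − 3) + 264.
Solving gives q = 278 with buyers paying €10 and producers receiving €7 (the €3 wedge).

Buyers pay €10; producers receive €7; quantity = 278.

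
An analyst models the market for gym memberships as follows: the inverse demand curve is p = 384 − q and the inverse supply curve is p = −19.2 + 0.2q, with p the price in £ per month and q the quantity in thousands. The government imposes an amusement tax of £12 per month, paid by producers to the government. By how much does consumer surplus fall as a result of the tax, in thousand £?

Inverting to q(p) form: qd = 384 − p; qs = 5p + 96.
Without the tax, 384 − p = 5p + 96 gives 6p = 288, so p* = £48 and q* = 336.
With the tax collected from producers, supply shifts: qs = 5(p − 12) + 96.
Solving gives q = 326 with consumers paying £58 and producers receiving £46 (the £12 wedge).
ΔCS is the trapezoid between Q = 326 and Q = 336 of height £10: ½ · (336 + 326) · 10 = £3310.

Consumer surplus falls by £3310 thousand.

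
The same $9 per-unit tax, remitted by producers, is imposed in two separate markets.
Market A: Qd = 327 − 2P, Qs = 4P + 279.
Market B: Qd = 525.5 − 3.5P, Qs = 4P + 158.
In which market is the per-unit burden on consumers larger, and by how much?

Market A, by $1.2.

Market A: pre-tax P* = $8, Q* = 311; post-tax Q = 299; per-unit burden on consumers = $6.
Market B: pre-tax P* = $49, Q* = 354; post-tax Q = 337.2; per-unit burden on consumers = $4.8.
Difference: $6 vs $4.8 → market A is larger by $1.2.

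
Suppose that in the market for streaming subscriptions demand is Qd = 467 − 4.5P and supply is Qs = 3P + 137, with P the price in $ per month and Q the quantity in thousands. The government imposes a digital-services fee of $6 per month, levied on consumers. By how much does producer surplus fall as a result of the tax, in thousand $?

Without the tax, 467 − 4.5P = 3P + 137 gives 7.5P = 330, so P* = $44 and Q* = 269.
With the tax collected from consumers, demand (in seller-price terms) shifts: Qd = 467 − 4.5(P + 6).
Solving gives Q = 258.2 with consumers paying $46.4 and producers receiving $40.4 (the $6 wedge).
ΔPS is the trapezoid between Q = 258.2 and Q = 269 of height $3.6: ½ · (269 + 258.2) · 3.6 = $948.96.

Producer surplus falls by $948.96 thousand.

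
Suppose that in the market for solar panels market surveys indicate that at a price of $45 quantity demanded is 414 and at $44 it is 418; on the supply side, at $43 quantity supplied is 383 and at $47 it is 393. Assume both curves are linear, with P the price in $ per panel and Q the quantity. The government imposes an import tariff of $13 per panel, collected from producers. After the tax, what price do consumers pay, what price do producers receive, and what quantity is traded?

Consumers pay $54; producers receive $41; quantity = 378.

Demand slope: (418 − 414)/(44 − 45) = -4, so Qd = 594 − 4P.
Supply slope: (393 − 383)/(47 − 43) = 2.5, so Qs = 2.5P + 275.5.
Before the tax: set 594 − 4P = 2.5P + 275.5 → P* = $49, Q* = 398.
With the tax collected from producers, supply shifts: Qs = 2.5(P − 13) + 275.5.
New equilibrium: consumers pay $54, producers receive $41, Q = 378. (Wedge: Pb − Ps = 13.)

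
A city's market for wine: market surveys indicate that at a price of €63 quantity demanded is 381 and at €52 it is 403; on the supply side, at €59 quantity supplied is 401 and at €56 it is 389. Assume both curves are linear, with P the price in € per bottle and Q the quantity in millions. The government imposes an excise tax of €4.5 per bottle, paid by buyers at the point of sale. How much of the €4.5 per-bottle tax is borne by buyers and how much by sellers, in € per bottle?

Demand slope: (403 − 381)/(52 − 63) = -2, so Qd = 507 − 2P.
Supply slope: (389 − 401)/(56 − 59) = 4, so Qs = 4P + 165.
Without the tax, 507 − 2P = 4P + 165 gives 6P = 342, so P* = €57 and Q* = 393.
With the tax collected from buyers, demand (in seller-price terms) shifts: Qd = 507 − 2(P + 4.5).
Solving gives Q = 387 with buyers paying €60 and sellers receiving €55.5 (the €4.5 wedge).
Burden on buyers: €3; on sellers: €1.5. (They sum to €4.5.)

Buyers bear €3 per bottle; sellers bear €1.5 per bottle.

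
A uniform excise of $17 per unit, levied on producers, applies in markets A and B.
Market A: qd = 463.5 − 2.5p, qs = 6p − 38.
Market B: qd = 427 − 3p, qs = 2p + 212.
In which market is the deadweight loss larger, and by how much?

Market A, by $81.6.

Market A: pre-tax p* = $59, q* = 316; post-tax q = 286; deadweight loss = $255.
Market B: pre-tax p* = $43, q* = 298; post-tax q = 277.6; deadweight loss = $173.4.
Difference: $255 vs $173.4 → market A is larger by $81.6.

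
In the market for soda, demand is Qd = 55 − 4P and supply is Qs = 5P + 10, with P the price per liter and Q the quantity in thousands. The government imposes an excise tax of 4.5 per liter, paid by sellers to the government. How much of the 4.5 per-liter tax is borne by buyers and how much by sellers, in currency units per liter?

Without the tax, 55 − 4P = 5P + 10 gives 9P = 45, so P* = 5 and Q* = 35.
With the tax collected from sellers, supply shifts: Qs = 5(P − 4.5) + 10.
Solving gives Q = 25 with buyers paying 7.5 and sellers receiving 3 (the 4.5 wedge).
Burden on buyers: 2.5; on sellers: 2. (They sum to 4.5.)

Buyers bear 2.5 per liter; sellers bear 2 per liter.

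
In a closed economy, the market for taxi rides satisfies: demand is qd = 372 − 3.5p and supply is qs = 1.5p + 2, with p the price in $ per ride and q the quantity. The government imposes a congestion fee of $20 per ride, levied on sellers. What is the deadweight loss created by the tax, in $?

Deadweight loss = $210.

Before the tax: set 372 − 3.5p = 1.5p + 2 → p* = $74, q* = 113.
With the tax collected from sellers, supply shifts: qs = 1.5(p − 20) + 2.
Solving gives q = 92 with buyers paying $80 and sellers receiving $60 (the $20 wedge).
Quantity falls by |ΔQ| = |113 − 92| = 21.
DWL = ½ · t · |ΔQ| = ½ · 20 · 21 = $210.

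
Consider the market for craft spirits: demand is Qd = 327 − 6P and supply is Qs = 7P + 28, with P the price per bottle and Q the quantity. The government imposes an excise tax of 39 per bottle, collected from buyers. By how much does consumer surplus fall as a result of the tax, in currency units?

Consumer surplus falls by 2646.

Before the tax: set 327 − 6P = 7P + 28 → P* = 23, Q* = 189.
With the tax collected from buyers, demand (in seller-price terms) shifts: Qd = 327 − 6(P + 39).
Solving gives Q = 63 with buyers paying 44 and suppliers receiving 5 (the 39 wedge).
ΔCS is the trapezoid between Q = 63 and Q = 189 of height 21: ½ · (189 + 63) · 21 = 2646.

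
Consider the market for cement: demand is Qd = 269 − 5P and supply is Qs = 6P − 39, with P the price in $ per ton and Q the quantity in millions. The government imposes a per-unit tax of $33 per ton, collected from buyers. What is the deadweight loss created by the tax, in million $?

Before the tax: set 269 − 5P = 6P − 39 → P* = $28, Q* = 129.
With the tax collected from buyers, demand (in seller-price terms) shifts: Qd = 269 − 5(P + 33).
Solving gives Q = 39 with buyers paying $46 and producers receiving $13 (the $33 wedge).
Quantity falls by |ΔQ| = |129 − 39| = 90.
DWL = ½ · t · |ΔQ| = ½ · 33 · 90 = $1485.

Deadweight loss = $1485 million.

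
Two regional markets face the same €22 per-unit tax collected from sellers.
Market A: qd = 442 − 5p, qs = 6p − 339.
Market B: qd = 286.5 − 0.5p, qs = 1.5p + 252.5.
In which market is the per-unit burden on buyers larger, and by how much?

Market A: pre-tax p* = €71, q* = 87; post-tax q = 27; per-unit burden on buyers = €12.
Market B: pre-tax p* = €17, q* = 278; post-tax q = 269.75; per-unit burden on buyers = €16.5.
Difference: €12 vs €16.5 → market B is larger by €4.5.

Market B, by €4.5.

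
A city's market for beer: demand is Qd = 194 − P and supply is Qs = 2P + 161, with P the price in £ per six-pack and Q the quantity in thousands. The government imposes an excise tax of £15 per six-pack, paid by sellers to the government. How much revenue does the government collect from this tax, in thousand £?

Tax revenue = £2595 thousand.

Without the tax, 194 − P = 2P + 161 gives 3P = 33, so P* = £11 and Q* = 183.
With the tax collected from sellers, supply shifts: Qs = 2(P − 15) + 161.
New equilibrium: buyers pay £21, sellers receive £6, Q = 173. (Wedge: Pb − Ps = 15.)
Revenue = t · Q = 15 · 173 = £2595.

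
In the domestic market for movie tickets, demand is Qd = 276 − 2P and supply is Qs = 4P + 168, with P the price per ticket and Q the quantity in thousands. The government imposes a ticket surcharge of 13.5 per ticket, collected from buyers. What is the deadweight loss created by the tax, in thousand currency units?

Before the tax: set 276 − 2P = 4P + 168 → P* = 18, Q* = 240.
With the tax collected from buyers, demand (in seller-price terms) shifts: Qd = 276 − 2(P + 13.5).
Solving gives Q = 222 with buyers paying 27 and producers receiving 13.5 (the 13.5 wedge).
Quantity falls by |ΔQ| = |240 − 222| = 18.
DWL = ½ · t · |ΔQ| = ½ · 13.5 · 18 = 121.5.

Deadweight loss = 121.5 thousand.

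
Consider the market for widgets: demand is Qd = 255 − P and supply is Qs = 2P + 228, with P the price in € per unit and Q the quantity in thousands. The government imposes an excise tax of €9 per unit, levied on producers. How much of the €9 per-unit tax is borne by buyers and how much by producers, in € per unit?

Buyers bear €6 per unit; producers bear €3 per unit.

Without the tax, 255 − P = 2P + 228 gives 3P = 27, so P* = €9 and Q* = 246.
With the tax collected from producers, supply shifts: Qs = 2(P − 9) + 228.
New equilibrium: buyers pay €15, producers receive €6, Q = 240. (Wedge: Pb − Ps = 9.)
Burden on buyers: €6; on producers: €3. (They sum to €9.)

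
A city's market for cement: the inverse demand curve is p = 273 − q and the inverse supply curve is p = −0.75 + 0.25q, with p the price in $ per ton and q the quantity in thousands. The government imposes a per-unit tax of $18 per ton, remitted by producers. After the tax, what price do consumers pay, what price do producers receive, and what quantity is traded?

Rewrite in direct form: qd = 273 − p and qs = 4p + 3.
Without the tax, 273 − p = 4p + 3 gives 5p = 270, so p* = $54 and q* = 219.
With the tax collected from producers, supply shifts: qs = 4(p − 18) + 3.
Solving gives q = 204.6 with consumers paying $68.4 and producers receiving $50.4 (the $18 wedge).
The less price-elastic side of the market bears the larger share of a per-unit tax.

Consumers pay $68.4; producers receive $50.4; quantity = 204.6.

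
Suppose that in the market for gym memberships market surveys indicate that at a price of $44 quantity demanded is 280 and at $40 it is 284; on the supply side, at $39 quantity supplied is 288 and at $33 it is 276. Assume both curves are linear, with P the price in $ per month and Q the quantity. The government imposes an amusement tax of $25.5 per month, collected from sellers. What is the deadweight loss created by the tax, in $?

Demand slope: (284 − 280)/(40 − 44) = -1, so Qd = 324 − P.
Supply slope: (276 − 288)/(33 − 39) = 2, so Qs = 2P + 210.
Without the tax, 324 − P = 2P + 210 gives 3P = 114, so P* = $38 and Q* = 286.
With the tax collected from sellers, supply shifts: Qs = 2(P − 25.5) + 210.
Solving gives Q = 269 with buyers paying $55 and sellers receiving $29.5 (the $25.5 wedge).
Quantity falls by |ΔQ| = |286 − 269| = 17.
DWL = ½ · t · |ΔQ| = ½ · 25.5 · 17 = $216.75.

Deadweight loss = $216.75.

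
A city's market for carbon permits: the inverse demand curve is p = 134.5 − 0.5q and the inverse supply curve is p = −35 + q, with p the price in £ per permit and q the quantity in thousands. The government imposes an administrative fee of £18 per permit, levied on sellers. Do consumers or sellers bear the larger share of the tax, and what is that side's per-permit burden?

Inverting to q(p) form: qd = 269 − 2p; qs = p + 35.
Before the tax: set 269 − 2p = p + 35 → p* = £78, q* = 113.
With the tax collected from sellers, supply shifts: qs = (p − 18) + 35.
New equilibrium: consumers pay £84, sellers receive £66, q = 101. (Wedge: pb − ps = 18.)
Per-permit burden: consumers £6, sellers £12.
Sellers take the larger share because supply is less price-elastic here (demand slope 2 vs supply slope 1).

Sellers bear the larger share: £12 per permit.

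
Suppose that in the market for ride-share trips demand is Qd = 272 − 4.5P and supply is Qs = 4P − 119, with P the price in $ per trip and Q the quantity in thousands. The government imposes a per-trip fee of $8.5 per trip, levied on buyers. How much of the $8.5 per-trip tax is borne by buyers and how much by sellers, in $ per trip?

Without the tax, 272 − 4.5P = 4P − 119 gives 8.5P = 391, so P* = $46 and Q* = 65.
With the tax collected from buyers, demand (in seller-price terms) shifts: Qd = 272 − 4.5(P + 8.5).
Solving gives Q = 47 with buyers paying $50 and sellers receiving $41.5 (the $8.5 wedge).
Burden on buyers: $4; on sellers: $4.5. (They sum to $8.5.)
The less price-elastic side of the market bears the larger share of a per-unit tax.

Buyers bear $4 per trip; sellers bear $4.5 per trip.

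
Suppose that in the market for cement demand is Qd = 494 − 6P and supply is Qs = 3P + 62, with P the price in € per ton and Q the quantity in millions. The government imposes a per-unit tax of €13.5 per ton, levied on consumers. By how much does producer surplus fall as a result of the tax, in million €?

Producer surplus falls by €1732.5 million.

Without the tax, 494 − 6P = 3P + 62 gives 9P = 432, so P* = €48 and Q* = 206.
With the tax collected from consumers, demand (in seller-price terms) shifts: Qd = 494 − 6(P + 13.5).
Solving gives Q = 179 with consumers paying €52.5 and sellers receiving €39 (the €13.5 wedge).
ΔPS is the trapezoid between Q = 179 and Q = 206 of height €9: ½ · (206 + 179) · 9 = €1732.5.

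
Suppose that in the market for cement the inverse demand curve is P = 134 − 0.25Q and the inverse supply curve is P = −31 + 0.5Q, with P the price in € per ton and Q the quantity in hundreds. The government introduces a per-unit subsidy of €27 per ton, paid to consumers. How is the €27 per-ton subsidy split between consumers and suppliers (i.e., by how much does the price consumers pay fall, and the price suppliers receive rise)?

Consumers gain €9 per ton; suppliers gain €18 per ton.

Rewrite in direct form: Qd = 536 − 4P and Qs = 2P + 62.
Without the subsidy, 536 − 4P = 2P + 62 gives 6P = 474, so P* = €79 and Q* = 220.
With a per-unit subsidy paid to consumers, each effectively pays P − 27, so demand becomes Qd = 536 − 4(P − 27).
Solving gives Q = 256 with consumers paying €70 and suppliers receiving €97 (the €27 wedge).
Gain to consumers: €9; to suppliers: €18. (They sum to €27.)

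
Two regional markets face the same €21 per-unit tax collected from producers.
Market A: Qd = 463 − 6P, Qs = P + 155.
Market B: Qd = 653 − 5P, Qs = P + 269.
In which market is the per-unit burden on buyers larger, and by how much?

Market B, by €0.5.

Market A: pre-tax P* = €44, Q* = 199; post-tax Q = 181; per-unit burden on buyers = €3.
Market B: pre-tax P* = €64, Q* = 333; post-tax Q = 315.5; per-unit burden on buyers = €3.5.
Difference: €3 vs €3.5 → market B is larger by €0.5.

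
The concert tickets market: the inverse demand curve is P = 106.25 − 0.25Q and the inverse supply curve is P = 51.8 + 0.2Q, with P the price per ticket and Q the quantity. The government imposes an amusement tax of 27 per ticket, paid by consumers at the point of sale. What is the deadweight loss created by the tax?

Deadweight loss = 810.

Inverting to Q(P) form: Qd = 425 − 4P; Qs = 5P − 259.
Without the tax, 425 − 4P = 5P − 259 gives 9P = 684, so P* = 76 and Q* = 121.
With the tax collected from consumers, demand (in seller-price terms) shifts: Qd = 425 − 4(P + 27).
New equilibrium: consumers pay 91, suppliers receive 64, Q = 61. (Wedge: Pb − Ps = 27.)
Quantity falls by |ΔQ| = |121 − 61| = 60.
DWL = ½ · t · |ΔQ| = ½ · 27 · 60 = 810.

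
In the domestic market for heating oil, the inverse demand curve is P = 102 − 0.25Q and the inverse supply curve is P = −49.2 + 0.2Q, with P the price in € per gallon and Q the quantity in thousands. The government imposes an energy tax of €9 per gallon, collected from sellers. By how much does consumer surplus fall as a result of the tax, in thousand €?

Inverting to Q(P) form: Qd = 408 − 4P; Qs = 5P + 246.
Before the tax: set 408 − 4P = 5P + 246 → P* = €18, Q* = 336.
With the tax collected from sellers, supply shifts: Qs = 5(P − 9) + 246.
Solving gives Q = 316 with buyers paying €23 and sellers receiving €14 (the €9 wedge).
ΔCS is the trapezoid between Q = 316 and Q = 336 of height €5: ½ · (336 + 316) · 5 = €1630.

Consumer surplus falls by €1630 thousand.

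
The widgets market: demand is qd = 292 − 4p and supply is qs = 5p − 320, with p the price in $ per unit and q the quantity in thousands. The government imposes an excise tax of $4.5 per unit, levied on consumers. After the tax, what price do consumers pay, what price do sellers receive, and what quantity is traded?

Without the tax, 292 − 4p = 5p − 320 gives 9p = 612, so p* = $68 and q* = 20.
With the tax collected from consumers, demand (in seller-price terms) shifts: qd = 292 − 4(p + 4.5).
Solving gives q = 10 with consumers paying $70.5 and sellers receiving $66 (the $4.5 wedge).
The less price-elastic side of the market bears the larger share of a per-unit tax.

Consumers pay $70.5; sellers receive $66; quantity = 10.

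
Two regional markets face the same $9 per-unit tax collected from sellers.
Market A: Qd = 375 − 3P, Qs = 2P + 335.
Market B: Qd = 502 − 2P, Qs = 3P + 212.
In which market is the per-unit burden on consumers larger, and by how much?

Market B, by $1.8.

Market A: pre-tax P* = $8, Q* = 351; post-tax Q = 340.2; per-unit burden on consumers = $3.6.
Market B: pre-tax P* = $58, Q* = 386; post-tax Q = 375.2; per-unit burden on consumers = $5.4.
Difference: $3.6 vs $5.4 → market B is larger by $1.8.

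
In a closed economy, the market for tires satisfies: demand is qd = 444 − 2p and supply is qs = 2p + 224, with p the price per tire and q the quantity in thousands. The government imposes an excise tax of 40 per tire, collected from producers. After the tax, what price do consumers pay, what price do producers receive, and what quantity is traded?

Consumers pay 75; producers receive 35; quantity = 294.

Without the tax, 444 − 2p = 2p + 224 gives 4p = 220, so p* = 55 and q* = 334.
With the tax collected from producers, supply shifts: qs = 2(p − 40) + 224.
New equilibrium: consumers pay 75, producers receive 35, q = 294. (Wedge: pb − ps = 40.)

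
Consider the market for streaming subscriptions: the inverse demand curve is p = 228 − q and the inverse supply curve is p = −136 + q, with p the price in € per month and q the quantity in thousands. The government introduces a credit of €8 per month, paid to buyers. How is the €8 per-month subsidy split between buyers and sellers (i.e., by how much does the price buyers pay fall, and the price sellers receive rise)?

Buyers gain €4 per month; sellers gain €4 per month.

Rewrite in direct form: qd = 228 − p and qs = p + 136.
Before the subsidy: set 228 − p = p + 136 → p* = €46, q* = 182.
With a per-unit subsidy paid to buyers, each effectively pays p − 8, so demand becomes qd = 228 − (p − 8).
New equilibrium: buyers pay €42, sellers receive €50, q = 186. (Wedge: pb − ps = −8.)
Gain to buyers: €4; to sellers: €4. (They sum to €8.)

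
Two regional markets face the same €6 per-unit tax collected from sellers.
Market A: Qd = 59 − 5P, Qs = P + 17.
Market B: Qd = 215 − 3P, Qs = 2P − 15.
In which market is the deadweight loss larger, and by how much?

Market A: pre-tax P* = €7, Q* = 24; post-tax Q = 19; deadweight loss = €15.
Market B: pre-tax P* = €46, Q* = 77; post-tax Q = 69.8; deadweight loss = €21.6.
Difference: €15 vs €21.6 → market B is larger by €6.6.

Market B, by €6.6.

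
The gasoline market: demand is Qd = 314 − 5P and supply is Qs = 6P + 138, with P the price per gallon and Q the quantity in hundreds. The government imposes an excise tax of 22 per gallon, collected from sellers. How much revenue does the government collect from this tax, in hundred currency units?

Without the tax, 314 − 5P = 6P + 138 gives 11P = 176, so P* = 16 and Q* = 234.
With the tax collected from sellers, supply shifts: Qs = 6(P − 22) + 138.
Solving gives Q = 174 with buyers paying 28 and sellers receiving 6 (the 22 wedge).
Revenue = t · Q = 22 · 174 = 3828.

Tax revenue = 3828 hundred.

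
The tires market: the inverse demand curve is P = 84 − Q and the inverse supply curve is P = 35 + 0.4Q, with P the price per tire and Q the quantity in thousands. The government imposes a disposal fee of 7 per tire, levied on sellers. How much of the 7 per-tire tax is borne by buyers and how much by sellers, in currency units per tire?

Rewrite in direct form: Qd = 84 − P and Qs = 2.5P − 87.5.
Without the tax, 84 − P = 2.5P − 87.5 gives 3.5P = 171.5, so P* = 49 and Q* = 35.
With the tax collected from sellers, supply shifts: Qs = 2.5(P − 7) − 87.5.
New equilibrium: buyers pay 54, sellers receive 47, Q = 30. (Wedge: Pb − Ps = 7.)
Burden on buyers: 5; on sellers: 2. (They sum to 7.)

Buyers bear 5 per tire; sellers bear 2 per tire.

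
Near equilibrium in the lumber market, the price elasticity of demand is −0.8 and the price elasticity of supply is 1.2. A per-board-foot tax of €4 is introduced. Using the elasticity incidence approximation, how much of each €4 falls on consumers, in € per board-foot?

Consumers bear ≈ €2.4 per board-foot.

Incidence ratio: consumers' share ≈ εs / (εs + |εd|) = 1.2 / (1.2 + 0.8) = 0.6.
So consumers bear ≈ 0.6 × €4 = €2.4; suppliers bear €1.6.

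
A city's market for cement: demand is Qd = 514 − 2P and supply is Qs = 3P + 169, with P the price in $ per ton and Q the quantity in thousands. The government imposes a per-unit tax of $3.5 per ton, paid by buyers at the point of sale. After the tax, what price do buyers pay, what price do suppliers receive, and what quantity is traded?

Before the tax: set 514 − 2P = 3P + 169 → P* = $69, Q* = 376.
With the tax collected from buyers, demand (in seller-price terms) shifts: Qd = 514 − 2(P + 3.5).
New equilibrium: buyers pay $71.1, suppliers receive $67.6, Q = 371.8. (Wedge: Pb − Ps = 3.5.)

Buyers pay $71.1; suppliers receive $67.6; quantity = 371.8.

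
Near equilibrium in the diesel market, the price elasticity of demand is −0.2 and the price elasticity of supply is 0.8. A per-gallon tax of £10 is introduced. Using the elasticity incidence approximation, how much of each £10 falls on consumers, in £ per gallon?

Incidence ratio: consumers' share ≈ εs / (εs + |εd|) = 0.8 / (0.8 + 0.2) = 0.8.
So consumers bear ≈ 0.8 × £10 = £8; sellers bear £2.

Consumers bear ≈ £8 per gallon.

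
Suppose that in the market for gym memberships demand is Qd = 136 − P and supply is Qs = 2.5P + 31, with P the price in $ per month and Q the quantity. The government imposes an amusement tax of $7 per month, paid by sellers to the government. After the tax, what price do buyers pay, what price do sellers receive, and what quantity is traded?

Buyers pay $35; sellers receive $28; quantity = 101.

Without the tax, 136 − P = 2.5P + 31 gives 3.5P = 105, so P* = $30 and Q* = 106.
With the tax collected from sellers, supply shifts: Qs = 2.5(P − 7) + 31.
New equilibrium: buyers pay $35, sellers receive $28, Q = 101. (Wedge: Pb − Ps = 7.)
The less price-elastic side of the market bears the larger share of a per-unit tax.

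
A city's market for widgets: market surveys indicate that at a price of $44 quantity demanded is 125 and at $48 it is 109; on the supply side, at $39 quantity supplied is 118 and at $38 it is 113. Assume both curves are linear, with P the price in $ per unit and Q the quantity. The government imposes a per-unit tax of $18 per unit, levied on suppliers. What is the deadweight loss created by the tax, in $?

Deadweight loss = $360.

Demand slope: (109 − 125)/(48 − 44) = -4, so Qd = 301 − 4P.
Supply slope: (113 − 118)/(38 − 39) = 5, so Qs = 5P − 77.
Before the tax: set 301 − 4P = 5P − 77 → P* = $42, Q* = 133.
With the tax collected from suppliers, supply shifts: Qs = 5(P − 18) − 77.
Solving gives Q = 93 with consumers paying $52 and suppliers receiving $34 (the $18 wedge).
Quantity falls by |ΔQ| = |133 − 93| = 40.
DWL = ½ · t · |ΔQ| = ½ · 18 · 40 = $360.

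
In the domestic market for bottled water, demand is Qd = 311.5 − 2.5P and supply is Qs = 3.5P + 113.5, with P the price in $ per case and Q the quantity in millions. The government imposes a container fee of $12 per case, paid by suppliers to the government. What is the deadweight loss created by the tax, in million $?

Deadweight loss = $105 million.

Without the tax, 311.5 − 2.5P = 3.5P + 113.5 gives 6P = 198, so P* = $33 and Q* = 229.
With the tax collected from suppliers, supply shifts: Qs = 3.5(P − 12) + 113.5.
New equilibrium: consumers pay $40, suppliers receive $28, Q = 211.5. (Wedge: Pb − Ps = 12.)
Quantity falls by |ΔQ| = |229 − 211.5| = 17.5.
DWL = ½ · t · |ΔQ| = ½ · 12 · 17.5 = $105.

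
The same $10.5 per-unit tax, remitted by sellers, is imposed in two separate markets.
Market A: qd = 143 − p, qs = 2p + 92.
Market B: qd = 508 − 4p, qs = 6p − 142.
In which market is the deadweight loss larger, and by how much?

Market B, by $95.55.

Market A: pre-tax p* = $17, q* = 126; post-tax q = 119; deadweight loss = $36.75.
Market B: pre-tax p* = $65, q* = 248; post-tax q = 222.8; deadweight loss = $132.3.
Difference: $36.75 vs $132.3 → market B is larger by $95.55.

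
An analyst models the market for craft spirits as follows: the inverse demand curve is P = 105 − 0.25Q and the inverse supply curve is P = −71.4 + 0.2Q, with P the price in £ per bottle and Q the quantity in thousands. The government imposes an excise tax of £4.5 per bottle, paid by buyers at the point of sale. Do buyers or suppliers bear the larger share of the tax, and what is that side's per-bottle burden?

Buyers bear the larger share: £2.5 per bottle.

Rewrite in direct form: Qd = 420 − 4P and Qs = 5P + 357.
Without the tax, 420 − 4P = 5P + 357 gives 9P = 63, so P* = £7 and Q* = 392.
With the tax collected from buyers, demand (in seller-price terms) shifts: Qd = 420 − 4(P + 4.5).
New equilibrium: buyers pay £9.5, suppliers receive £5, Q = 382. (Wedge: Pb − Ps = 4.5.)
Per-bottle burden: buyers £2.5, suppliers £2.
Buyers take the larger share because demand is less price-elastic here (demand slope 4 vs supply slope 5).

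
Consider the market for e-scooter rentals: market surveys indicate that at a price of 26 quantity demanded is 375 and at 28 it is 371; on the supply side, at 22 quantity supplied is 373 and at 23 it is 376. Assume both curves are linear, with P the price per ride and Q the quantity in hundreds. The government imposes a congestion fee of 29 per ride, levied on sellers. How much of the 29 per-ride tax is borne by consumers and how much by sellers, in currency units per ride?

Demand slope: (371 − 375)/(28 − 26) = -2, so Qd = 427 − 2P.
Supply slope: (376 − 373)/(23 − 22) = 3, so Qs = 3P + 307.
Without the tax, 427 − 2P = 3P + 307 gives 5P = 120, so P* = 24 and Q* = 379.
With the tax collected from sellers, supply shifts: Qs = 3(P − 29) + 307.
New equilibrium: consumers pay 41.4, sellers receive 12.4, Q = 344.2. (Wedge: Pb − Ps = 29.)
Burden on consumers: 17.4; on sellers: 11.6. (They sum to 29.)

Consumers bear 17.4 per ride; sellers bear 11.6 per ride.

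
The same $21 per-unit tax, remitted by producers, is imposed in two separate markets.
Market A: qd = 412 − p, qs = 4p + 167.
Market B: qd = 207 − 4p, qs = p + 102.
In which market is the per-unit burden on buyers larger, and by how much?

Market A, by $12.6.

Market A: pre-tax p* = $49, q* = 363; post-tax q = 346.2; per-unit burden on buyers = $16.8.
Market B: pre-tax p* = $21, q* = 123; post-tax q = 106.2; per-unit burden on buyers = $4.2.
Difference: $16.8 vs $4.2 → market A is larger by $12.6.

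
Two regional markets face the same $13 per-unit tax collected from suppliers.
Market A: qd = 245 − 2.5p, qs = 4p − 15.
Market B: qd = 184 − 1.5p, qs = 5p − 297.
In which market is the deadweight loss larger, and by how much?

Market A: pre-tax p* = $40, q* = 145; post-tax q = 125; deadweight loss = $130.
Market B: pre-tax p* = $74, q* = 73; post-tax q = 58; deadweight loss = $97.5.
Difference: $130 vs $97.5 → market A is larger by $32.5.

Market A, by $32.5.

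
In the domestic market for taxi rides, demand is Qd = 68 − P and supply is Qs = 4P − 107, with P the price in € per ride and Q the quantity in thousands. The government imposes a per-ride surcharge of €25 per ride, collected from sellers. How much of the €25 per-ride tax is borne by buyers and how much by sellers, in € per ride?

Without the tax, 68 − P = 4P − 107 gives 5P = 175, so P* = €35 and Q* = 33.
With the tax collected from sellers, supply shifts: Qs = 4(P − 25) − 107.
Solving gives Q = 13 with buyers paying €55 and sellers receiving €30 (the €25 wedge).
Burden on buyers: €20; on sellers: €5. (They sum to €25.)
The less price-elastic side of the market bears the larger share of a per-unit tax.

Buyers bear €20 per ride; sellers bear €5 per ride.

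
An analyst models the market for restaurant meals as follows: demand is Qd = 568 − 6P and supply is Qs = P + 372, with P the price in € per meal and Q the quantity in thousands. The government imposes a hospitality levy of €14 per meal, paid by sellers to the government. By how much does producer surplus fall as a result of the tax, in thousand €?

Without the tax, 568 − 6P = P + 372 gives 7P = 196, so P* = €28 and Q* = 400.
With the tax collected from sellers, supply shifts: Qs = (P − 14) + 372.
Solving gives Q = 388 with consumers paying €30 and sellers receiving €16 (the €14 wedge).
ΔPS is the trapezoid between Q = 388 and Q = 400 of height €12: ½ · (400 + 388) · 12 = €4728.

Producer surplus falls by €4728 thousand.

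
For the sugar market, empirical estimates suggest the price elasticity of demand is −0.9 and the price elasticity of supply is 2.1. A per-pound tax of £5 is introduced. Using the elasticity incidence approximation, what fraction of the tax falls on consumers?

Incidence ratio: consumers' share ≈ εs / (εs + |εd|) = 2.1 / (2.1 + 0.9) = 0.7.
Supply is the more elastic side, so consumers bear the larger share.

Consumers' share ≈ 0.7.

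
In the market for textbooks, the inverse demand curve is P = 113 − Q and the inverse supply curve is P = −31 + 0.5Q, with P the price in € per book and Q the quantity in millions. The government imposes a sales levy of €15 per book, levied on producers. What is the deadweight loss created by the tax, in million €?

Deadweight loss = €75 million.

Rewrite in direct form: Qd = 113 − P and Qs = 2P + 62.
Without the tax, 113 − P = 2P + 62 gives 3P = 51, so P* = €17 and Q* = 96.
With the tax collected from producers, supply shifts: Qs = 2(P − 15) + 62.
New equilibrium: buyers pay €27, producers receive €12, Q = 86. (Wedge: Pb − Ps = 15.)
Quantity falls by |ΔQ| = |96 − 86| = 10.
DWL = ½ · t · |ΔQ| = ½ · 15 · 10 = €75.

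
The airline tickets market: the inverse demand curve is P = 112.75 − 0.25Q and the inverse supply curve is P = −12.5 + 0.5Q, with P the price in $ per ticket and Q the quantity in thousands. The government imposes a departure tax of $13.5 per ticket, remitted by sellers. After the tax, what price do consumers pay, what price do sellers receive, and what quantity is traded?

Consumers pay $75.5; sellers receive $62; quantity = 149.

Rewrite in direct form: Qd = 451 − 4P and Qs = 2P + 25.
Before the tax: set 451 − 4P = 2P + 25 → P* = $71, Q* = 167.
With the tax collected from sellers, supply shifts: Qs = 2(P − 13.5) + 25.
Solving gives Q = 149 with consumers paying $75.5 and sellers receiving $62 (the $13.5 wedge).
The less price-elastic side of the market bears the larger share of a per-unit tax.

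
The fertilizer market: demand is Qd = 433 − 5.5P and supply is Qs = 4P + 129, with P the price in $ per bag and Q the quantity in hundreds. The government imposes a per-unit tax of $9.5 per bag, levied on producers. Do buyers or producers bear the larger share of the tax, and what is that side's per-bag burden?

Before the tax: set 433 − 5.5P = 4P + 129 → P* = $32, Q* = 257.
With the tax collected from producers, supply shifts: Qs = 4(P − 9.5) + 129.
New equilibrium: buyers pay $36, producers receive $26.5, Q = 235. (Wedge: Pb − Ps = 9.5.)
Per-bag burden: buyers $4, producers $5.5.
Producers take the larger share because supply is less price-elastic here (demand slope 5.5 vs supply slope 4).
The less price-elastic side of the market bears the larger share of a per-unit tax.

Producers bear the larger share: $5.5 per bag.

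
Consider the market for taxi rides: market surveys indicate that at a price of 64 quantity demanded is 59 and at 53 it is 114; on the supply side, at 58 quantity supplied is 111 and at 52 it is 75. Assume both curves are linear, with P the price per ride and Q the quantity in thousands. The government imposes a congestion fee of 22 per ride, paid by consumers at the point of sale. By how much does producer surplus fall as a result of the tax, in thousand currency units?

Producer surplus falls by 690 thousand.

Demand slope: (114 − 59)/(53 − 64) = -5, so Qd = 379 − 5P.
Supply slope: (75 − 111)/(52 − 58) = 6, so Qs = 6P − 237.
Without the tax, 379 − 5P = 6P − 237 gives 11P = 616, so P* = 56 and Q* = 99.
With the tax collected from consumers, demand (in seller-price terms) shifts: Qd = 379 − 5(P + 22).
New equilibrium: consumers pay 68, sellers receive 46, Q = 39. (Wedge: Pb − Ps = 22.)
ΔPS is the trapezoid between Q = 39 and Q = 99 of height 10: ½ · (99 + 39) · 10 = 690.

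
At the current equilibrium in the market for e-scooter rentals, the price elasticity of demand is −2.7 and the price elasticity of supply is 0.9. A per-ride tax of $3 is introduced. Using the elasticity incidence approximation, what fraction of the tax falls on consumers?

Incidence ratio: consumers' share ≈ εs / (εs + |εd|) = 0.9 / (0.9 + 2.7) = 0.25.
Supply is the less elastic side, so consumers bear the smaller share.

Consumers' share ≈ 0.25.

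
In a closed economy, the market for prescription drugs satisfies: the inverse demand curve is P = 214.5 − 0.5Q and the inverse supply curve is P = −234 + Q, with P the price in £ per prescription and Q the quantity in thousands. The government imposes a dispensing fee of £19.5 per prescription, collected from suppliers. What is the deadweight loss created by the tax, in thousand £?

Rewrite in direct form: Qd = 429 − 2P and Qs = P + 234.
Before the tax: set 429 − 2P = P + 234 → P* = £65, Q* = 299.
With the tax collected from suppliers, supply shifts: Qs = (P − 19.5) + 234.
New equilibrium: buyers pay £71.5, suppliers receive £52, Q = 286. (Wedge: Pb − Ps = 19.5.)
Quantity falls by |ΔQ| = |299 − 286| = 13.
DWL = ½ · t · |ΔQ| = ½ · 19.5 · 13 = £126.75.

Deadweight loss = £126.75 thousand.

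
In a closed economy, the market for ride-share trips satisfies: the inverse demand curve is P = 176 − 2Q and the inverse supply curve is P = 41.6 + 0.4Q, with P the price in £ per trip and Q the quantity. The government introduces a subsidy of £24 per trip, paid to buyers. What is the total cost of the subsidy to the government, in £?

Rewrite in direct form: Qd = 88 − 0.5P and Qs = 2.5P − 104.
Before the subsidy: set 88 − 0.5P = 2.5P − 104 → P* = £64, Q* = 56.
With a per-unit subsidy paid to buyers, each effectively pays P − 24, so demand becomes Qd = 88 − 0.5(P − 24).
New equilibrium: buyers pay £44, sellers receive £68, Q = 66. (Wedge: Pb − Ps = −24.)
Outlay = t · Q = 24 · 66 = £1584.

Government outlay = £1584.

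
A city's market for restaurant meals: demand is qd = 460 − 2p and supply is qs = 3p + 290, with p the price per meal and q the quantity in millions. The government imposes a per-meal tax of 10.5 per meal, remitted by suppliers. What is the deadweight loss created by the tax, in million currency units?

Before the tax: set 460 − 2p = 3p + 290 → p* = 34, q* = 392.
With the tax collected from suppliers, supply shifts: qs = 3(p − 10.5) + 290.
Solving gives q = 379.4 with consumers paying 40.3 and suppliers receiving 29.8 (the 10.5 wedge).
Quantity falls by |ΔQ| = |392 − 379.4| = 12.6.
DWL = ½ · t · |ΔQ| = ½ · 10.5 · 12.6 = 66.15.

Deadweight loss = 66.15 million.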